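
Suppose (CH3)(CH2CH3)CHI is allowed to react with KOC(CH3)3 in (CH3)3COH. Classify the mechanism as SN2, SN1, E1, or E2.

Conditions: a strong/bulky base with a secondary substrate bearing a β-hydrogen.
These conditions are the textbook signature of the E2 pathway.
A strong (often hindered) base removes a β-H in concert with loss of the leaving group — bimolecular elimination.

E2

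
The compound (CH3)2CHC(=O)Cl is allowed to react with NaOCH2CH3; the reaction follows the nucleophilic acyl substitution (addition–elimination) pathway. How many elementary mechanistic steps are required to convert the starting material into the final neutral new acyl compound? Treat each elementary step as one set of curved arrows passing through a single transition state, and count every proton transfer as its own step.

2

Step 1: CH3CH2O⁻ adds to the carbonyl carbon; the C=O π electrons shift onto oxygen and a tetrahedral alkoxide intermediate forms.
Step 2: Collapse of the tetrahedral intermediate: the alkoxide oxygen pushes its lone pair back to re-form C=O while Cl⁻ leaves.
Total: 2 elementary steps.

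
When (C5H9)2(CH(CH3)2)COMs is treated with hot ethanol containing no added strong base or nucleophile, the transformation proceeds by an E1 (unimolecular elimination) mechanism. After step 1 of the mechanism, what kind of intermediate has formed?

Step 1: The C–O bond breaks with both electrons going to the mesylate; MsO⁻ leaves and a tertiary carbocation remains.
After step 1 the species present is a tertiary carbocation.

tertiary carbocation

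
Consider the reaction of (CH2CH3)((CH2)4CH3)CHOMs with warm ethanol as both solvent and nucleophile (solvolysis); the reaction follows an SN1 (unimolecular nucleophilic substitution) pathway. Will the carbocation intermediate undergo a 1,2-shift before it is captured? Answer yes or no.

The first-formed carbocation is secondary.
No single 1,2-shift to an adjacent carbon would produce a more-substituted cation than the one already present, so no rearrangement occurs.

no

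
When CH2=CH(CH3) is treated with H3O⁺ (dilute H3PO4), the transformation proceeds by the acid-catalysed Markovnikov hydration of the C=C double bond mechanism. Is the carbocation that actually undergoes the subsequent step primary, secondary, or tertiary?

Step 1: Protonation of the alkene by H3O⁺: the π bond acts as the nucleophile and picks up H⁺, giving the more stable (Markovnikov) secondary carbocation. H2O is released.
No single 1,2-shift to an adjacent carbon would give a more-substituted cation, so no rearrangement occurs.

secondary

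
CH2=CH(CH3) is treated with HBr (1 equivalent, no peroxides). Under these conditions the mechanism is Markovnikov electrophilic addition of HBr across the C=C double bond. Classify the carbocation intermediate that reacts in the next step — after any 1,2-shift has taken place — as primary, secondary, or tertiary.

secondary

Step 1: Electrophilic addition begins with the π(C=C) electrons forming a bond to the proton of HBr. Following Markovnikov's rule, the resulting cation is secondary. The H–Br bond breaks heterolytically, releasing Br⁻.
No single 1,2-shift to an adjacent carbon would give a more-substituted cation, so no rearrangement occurs.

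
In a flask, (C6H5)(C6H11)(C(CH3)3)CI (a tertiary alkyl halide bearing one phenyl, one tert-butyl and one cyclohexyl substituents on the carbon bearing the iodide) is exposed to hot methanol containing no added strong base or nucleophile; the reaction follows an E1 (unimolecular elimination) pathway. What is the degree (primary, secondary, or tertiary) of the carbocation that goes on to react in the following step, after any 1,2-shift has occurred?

tertiary

Step 1: Rate-determining heterolysis of the C–I bond gives I⁻ and a tertiary carbocation.
No single 1,2-shift to an adjacent carbon would give a more-substituted cation, so no rearrangement occurs.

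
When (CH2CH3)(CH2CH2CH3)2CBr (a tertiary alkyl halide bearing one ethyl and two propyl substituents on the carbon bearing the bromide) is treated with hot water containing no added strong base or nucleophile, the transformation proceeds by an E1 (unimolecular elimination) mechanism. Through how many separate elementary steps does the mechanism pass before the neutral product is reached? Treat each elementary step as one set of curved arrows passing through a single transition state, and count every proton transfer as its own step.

Step 1: Rate-determining heterolysis of the C–Br bond gives Br⁻ and a tertiary carbocation.
(No 1,2-shift: no single shift to an adjacent carbon would give a more stable cation.)
Step 2: Loss of a β-proton to a water molecule of the solvent: the C–H bonding pair collapses toward the cationic carbon to form the C=C π bond, yielding the alkene.
Total: 2 elementary steps.

2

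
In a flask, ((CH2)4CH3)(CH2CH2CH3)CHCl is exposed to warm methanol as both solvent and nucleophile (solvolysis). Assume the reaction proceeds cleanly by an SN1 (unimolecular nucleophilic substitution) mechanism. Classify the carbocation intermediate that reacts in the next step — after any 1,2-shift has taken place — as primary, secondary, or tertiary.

secondary

Step 1: The C–Cl bond breaks with both electrons going to the chloride; Cl⁻ leaves and a secondary carbocation remains.
No single 1,2-shift to an adjacent carbon would give a more-substituted cation, so no rearrangement occurs.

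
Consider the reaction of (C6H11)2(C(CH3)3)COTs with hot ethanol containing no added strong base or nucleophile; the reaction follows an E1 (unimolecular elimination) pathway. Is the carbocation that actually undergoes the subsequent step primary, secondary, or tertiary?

Step 1: Unassisted departure of TsO⁻ (taking the C–O bonding pair) generates a tertiary carbocation.
No single 1,2-shift to an adjacent carbon would give a more-substituted cation, so no rearrangement occurs.

tertiary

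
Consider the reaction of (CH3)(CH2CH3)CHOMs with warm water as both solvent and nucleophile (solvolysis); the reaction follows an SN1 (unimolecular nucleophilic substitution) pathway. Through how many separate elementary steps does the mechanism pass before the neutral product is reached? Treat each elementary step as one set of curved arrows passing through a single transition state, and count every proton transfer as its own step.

3

Step 1: Ionisation: the C–O σ-bond cleaves heterolytically; both bonding electrons depart with MsO⁻, leaving a secondary carbocation at the α-carbon.
(No 1,2-shift: no single shift to an adjacent carbon would give a more stable cation.)
Step 2: A lone pair on the oxygen of H2O attacks the carbocation, forming a new C–O σ-bond and an oxonium ion.
Step 3: Deprotonation of the oxonium oxygen by solvent water yields the neutral alcohol.
Total: 3 elementary steps.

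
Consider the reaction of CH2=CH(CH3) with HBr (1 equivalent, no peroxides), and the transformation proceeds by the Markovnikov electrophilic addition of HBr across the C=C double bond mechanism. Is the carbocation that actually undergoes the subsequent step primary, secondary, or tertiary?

secondary

Step 1: Electrophilic addition begins with the π(C=C) electrons forming a bond to the proton of HBr. Following Markovnikov's rule, the resulting cation is secondary. The H–Br bond breaks heterolytically, releasing Br⁻.
No single 1,2-shift to an adjacent carbon would give a more-substituted cation, so no rearrangement occurs.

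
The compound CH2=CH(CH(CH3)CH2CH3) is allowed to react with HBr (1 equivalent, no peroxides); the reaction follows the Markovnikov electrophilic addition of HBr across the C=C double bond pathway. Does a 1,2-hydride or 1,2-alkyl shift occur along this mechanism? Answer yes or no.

yes

The first-formed carbocation is secondary.
The adjacent sec-butyl carbon already bears 2 other carbon substituents and has a hydrogen to migrate; after a 1,2-hydride shift from that carbon the positive charge sits on a tertiary centre.
Tertiary is more stable than secondary, so the shift occurs.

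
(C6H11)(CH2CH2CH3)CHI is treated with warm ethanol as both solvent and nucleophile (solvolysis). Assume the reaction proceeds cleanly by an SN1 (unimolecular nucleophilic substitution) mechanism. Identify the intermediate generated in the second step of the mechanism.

tertiary carbocation

Step 1: The C–I bond breaks with both electrons going to the iodide; I⁻ leaves and a secondary carbocation remains.
Step 2: A hydride (H with its bonding pair) migrates from the adjacent cyclohexyl carbon to the cationic centre — a 1,2-hydride shift — upgrading the secondary cation to a tertiary one.
After step 2 the species present is a tertiary carbocation.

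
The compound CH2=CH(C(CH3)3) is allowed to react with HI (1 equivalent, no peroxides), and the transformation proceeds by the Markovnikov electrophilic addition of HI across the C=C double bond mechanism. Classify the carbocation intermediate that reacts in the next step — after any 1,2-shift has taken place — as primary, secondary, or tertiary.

Step 1: Electrophilic addition begins with the π(C=C) electrons forming a bond to the proton of HI. Following Markovnikov's rule, the resulting cation is secondary. The H–I bond breaks heterolytically, releasing I⁻.
Step 2: A 1,2-methyl shift from the adjacent tert-butyl carbon moves the positive charge from the secondary centre to an adjacent carbon, generating a more stable tertiary carbocation.
The cation rearranges from secondary to tertiary via a 1,2-methyl shift from the adjacent tert-butyl carbon; the tertiary cation is what reacts next.

tertiary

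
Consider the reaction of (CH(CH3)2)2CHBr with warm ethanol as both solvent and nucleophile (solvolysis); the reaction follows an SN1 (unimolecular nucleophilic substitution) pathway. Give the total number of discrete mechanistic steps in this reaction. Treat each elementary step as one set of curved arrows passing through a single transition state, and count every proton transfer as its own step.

4

Step 1: Ionisation: the C–Br σ-bond cleaves heterolytically; both bonding electrons depart with Br⁻, leaving a secondary carbocation at the α-carbon.
Step 2: Carbocation rearrangement: a 1,2-hydride shift from the adjacent isopropyl carbon converts the initially-formed secondary cation into the more stable tertiary cation.
Step 3: A lone pair on the oxygen of CH3CH2OH attacks the carbocation, forming a new C–O σ-bond and an oxonium ion.
Step 4: A second solvent molecule removes the proton on oxygen, giving the neutral ether product.
Total: 4 elementary steps.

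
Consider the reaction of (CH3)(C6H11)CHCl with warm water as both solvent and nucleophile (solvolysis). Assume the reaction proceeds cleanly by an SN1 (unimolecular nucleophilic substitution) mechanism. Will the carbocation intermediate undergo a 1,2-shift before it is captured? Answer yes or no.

The first-formed carbocation is secondary.
The adjacent cyclohexyl carbon already bears 2 other carbon substituents and has a hydrogen to migrate; after a 1,2-hydride shift from that carbon the positive charge sits on a tertiary centre.
Tertiary is more stable than secondary, so the shift occurs.

yes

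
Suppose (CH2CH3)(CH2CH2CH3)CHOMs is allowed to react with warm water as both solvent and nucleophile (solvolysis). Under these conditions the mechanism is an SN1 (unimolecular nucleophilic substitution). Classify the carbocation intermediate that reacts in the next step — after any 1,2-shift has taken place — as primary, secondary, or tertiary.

Step 1: Unassisted departure of MsO⁻ (taking the C–O bonding pair) generates a secondary carbocation.
No single 1,2-shift to an adjacent carbon would give a more-substituted cation, so no rearrangement occurs.

secondary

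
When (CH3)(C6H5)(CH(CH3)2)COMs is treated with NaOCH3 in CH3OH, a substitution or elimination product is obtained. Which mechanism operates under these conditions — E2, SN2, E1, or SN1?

E2

Conditions: a strong base with a tertiary substrate bearing a β-hydrogen.
These conditions are the textbook signature of the E2 pathway.
A strong (often hindered) base removes a β-H in concert with loss of the leaving group — bimolecular elimination.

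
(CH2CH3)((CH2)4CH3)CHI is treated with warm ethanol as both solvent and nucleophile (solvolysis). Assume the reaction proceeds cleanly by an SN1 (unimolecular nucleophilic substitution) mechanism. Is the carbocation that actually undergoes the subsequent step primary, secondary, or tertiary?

Step 1: Unassisted departure of I⁻ (taking the C–I bonding pair) generates a secondary carbocation.
No single 1,2-shift to an adjacent carbon would give a more-substituted cation, so no rearrangement occurs.

secondary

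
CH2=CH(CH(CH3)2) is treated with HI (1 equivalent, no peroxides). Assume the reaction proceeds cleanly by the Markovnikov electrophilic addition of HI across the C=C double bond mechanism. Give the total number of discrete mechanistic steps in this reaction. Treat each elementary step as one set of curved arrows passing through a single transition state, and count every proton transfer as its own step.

3

Step 1: Electrophilic addition begins with the π(C=C) electrons forming a bond to the proton of HI. Following Markovnikov's rule, the resulting cation is secondary. The H–I bond breaks heterolytically, releasing I⁻.
Step 2: Carbocation rearrangement: a 1,2-hydride shift from the adjacent isopropyl carbon converts the initially-formed secondary cation into the more stable tertiary cation.
Step 3: I⁻ captures the cation: a lone pair on I⁻ fills the empty p orbital, producing the alkyl halide product.
Total: 3 elementary steps.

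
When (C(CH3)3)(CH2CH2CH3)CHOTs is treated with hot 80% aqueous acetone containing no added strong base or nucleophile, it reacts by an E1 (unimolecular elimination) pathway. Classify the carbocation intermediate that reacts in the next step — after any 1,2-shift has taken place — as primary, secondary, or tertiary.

tertiary

Step 1: Unassisted departure of TsO⁻ (taking the C–O bonding pair) generates a secondary carbocation.
Step 2: A 1,2-methyl shift from the adjacent tert-butyl carbon moves the positive charge from the secondary centre to an adjacent carbon, generating a more stable tertiary carbocation.
The cation rearranges from secondary to tertiary via a 1,2-methyl shift from the adjacent tert-butyl carbon; the tertiary cation is what reacts next.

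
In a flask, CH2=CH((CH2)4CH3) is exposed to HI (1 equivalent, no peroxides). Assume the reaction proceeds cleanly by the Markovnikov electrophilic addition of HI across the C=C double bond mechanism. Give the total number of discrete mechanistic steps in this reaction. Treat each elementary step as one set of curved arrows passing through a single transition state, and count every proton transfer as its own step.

2

Step 1: The π electrons of the C=C bond attack a proton of HI; Markovnikov addition places the new C–H on the less-substituted alkene carbon, so the positive charge ends up on the more-substituted carbon — a secondary carbocation. The H–I bond breaks heterolytically, releasing I⁻.
(No 1,2-shift: no single shift to an adjacent carbon would give a more stable cation.)
Step 2: I⁻ captures the cation: a lone pair on I⁻ fills the empty p orbital, producing the alkyl halide product.
Total: 2 elementary steps.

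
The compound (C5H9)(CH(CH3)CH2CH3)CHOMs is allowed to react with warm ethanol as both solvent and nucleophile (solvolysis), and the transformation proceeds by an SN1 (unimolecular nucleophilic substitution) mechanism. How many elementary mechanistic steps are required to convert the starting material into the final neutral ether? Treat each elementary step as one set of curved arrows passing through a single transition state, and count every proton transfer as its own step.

4

Step 1: Ionisation: the C–O σ-bond cleaves heterolytically; both bonding electrons depart with MsO⁻, leaving a secondary carbocation at the α-carbon.
Step 2: Carbocation rearrangement: a 1,2-hydride shift from the adjacent sec-butyl carbon converts the initially-formed secondary cation into the more stable tertiary cation.
Step 3: CH3CH2OH donates an oxygen lone pair into the empty p orbital of the cation, giving a protonated ether (an oxonium ion).
Step 4: Proton transfer from the O–H of the oxonium ion to a solvent molecule delivers the neutral ether.
Total: 4 elementary steps.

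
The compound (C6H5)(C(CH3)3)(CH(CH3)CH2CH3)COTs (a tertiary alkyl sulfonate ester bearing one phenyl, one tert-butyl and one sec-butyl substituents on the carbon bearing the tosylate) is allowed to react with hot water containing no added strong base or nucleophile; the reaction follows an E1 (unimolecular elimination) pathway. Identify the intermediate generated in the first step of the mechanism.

tertiary carbocation

Step 1: Rate-determining heterolysis of the C–O bond gives TsO⁻ and a tertiary carbocation.
After step 1 the species present is a tertiary carbocation.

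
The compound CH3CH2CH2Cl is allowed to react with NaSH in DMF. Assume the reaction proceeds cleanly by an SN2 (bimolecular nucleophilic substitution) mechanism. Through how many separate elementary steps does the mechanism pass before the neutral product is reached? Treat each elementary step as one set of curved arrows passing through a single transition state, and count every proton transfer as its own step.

Step 1: HS⁻ attacks the back face of the α-carbon while Cl⁻ departs with the C–Cl bonding pair — a single concerted displacement through a pentacoordinate transition state.
Total: 1 elementary step.

1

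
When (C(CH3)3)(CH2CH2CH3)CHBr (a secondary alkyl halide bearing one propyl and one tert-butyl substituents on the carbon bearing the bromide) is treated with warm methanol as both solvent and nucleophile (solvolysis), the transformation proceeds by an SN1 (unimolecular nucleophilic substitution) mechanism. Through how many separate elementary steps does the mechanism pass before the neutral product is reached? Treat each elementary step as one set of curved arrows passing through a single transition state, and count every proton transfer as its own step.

Step 1: Unassisted departure of Br⁻ (taking the C–Br bonding pair) generates a secondary carbocation.
Step 2: A methyl group with its bonding pair migrates from the adjacent tert-butyl carbon to the cationic centre — a 1,2-methyl shift — upgrading the secondary cation to a tertiary one.
Step 3: A lone pair on the oxygen of CH3OH attacks the carbocation, forming a new C–O σ-bond and an oxonium ion.
Step 4: Deprotonation of the oxonium oxygen by solvent methanol yields the neutral ether.
Total: 4 elementary steps.

4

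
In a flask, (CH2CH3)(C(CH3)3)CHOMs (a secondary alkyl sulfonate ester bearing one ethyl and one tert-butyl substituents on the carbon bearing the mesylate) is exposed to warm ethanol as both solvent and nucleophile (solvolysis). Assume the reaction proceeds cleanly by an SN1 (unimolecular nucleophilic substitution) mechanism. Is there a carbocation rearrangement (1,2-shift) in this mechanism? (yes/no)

The first-formed carbocation is secondary.
The adjacent tert-butyl carbon has no hydrogen but bears methyl groups; migration of one methyl with its bonding pair (a 1,2-methyl shift) places the charge on a tertiary centre.
Tertiary is more stable than secondary, so the shift occurs.

yes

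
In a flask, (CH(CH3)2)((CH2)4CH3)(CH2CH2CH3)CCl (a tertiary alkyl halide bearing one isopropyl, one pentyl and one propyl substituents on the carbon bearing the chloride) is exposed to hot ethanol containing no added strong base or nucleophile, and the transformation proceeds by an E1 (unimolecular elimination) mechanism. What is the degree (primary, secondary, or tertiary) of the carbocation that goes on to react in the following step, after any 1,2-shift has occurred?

Step 1: The C–Cl bond breaks with both electrons going to the chloride; Cl⁻ leaves and a tertiary carbocation remains.
No single 1,2-shift to an adjacent carbon would give a more-substituted cation, so no rearrangement occurs.

tertiary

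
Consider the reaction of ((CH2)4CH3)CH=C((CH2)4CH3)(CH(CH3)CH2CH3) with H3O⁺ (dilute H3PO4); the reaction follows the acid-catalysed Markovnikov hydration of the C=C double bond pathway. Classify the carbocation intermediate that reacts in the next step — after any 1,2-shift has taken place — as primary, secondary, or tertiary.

tertiary

Step 1: The π electrons of the C=C bond attack a proton of H3O⁺; Markovnikov addition places the new C–H on the less-substituted alkene carbon, so the positive charge ends up on the more-substituted carbon — a tertiary carbocation. H2O is released.
No single 1,2-shift to an adjacent carbon would give a more-substituted cation, so no rearrangement occurs.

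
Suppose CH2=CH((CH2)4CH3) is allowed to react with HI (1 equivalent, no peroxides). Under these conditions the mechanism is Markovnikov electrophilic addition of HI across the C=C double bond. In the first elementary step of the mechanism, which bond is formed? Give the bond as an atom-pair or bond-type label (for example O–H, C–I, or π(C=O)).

Step 1: The π electrons of the C=C bond attack a proton of HI; Markovnikov addition places the new C–H on the less-substituted alkene carbon, so the positive charge ends up on the more-substituted carbon — a secondary carbocation. The H–I bond breaks heterolytically, releasing I⁻.
The bond formed in this step is the C–H bond.

C–H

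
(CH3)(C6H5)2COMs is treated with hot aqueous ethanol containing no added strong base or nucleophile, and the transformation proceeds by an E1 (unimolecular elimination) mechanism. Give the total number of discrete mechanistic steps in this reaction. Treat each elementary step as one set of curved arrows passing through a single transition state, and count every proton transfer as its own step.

2

Step 1: The C–O bond breaks with both electrons going to the mesylate; MsO⁻ leaves and a tertiary carbocation remains.
(No 1,2-shift: no single shift to an adjacent carbon would give a more stable cation.)
Step 2: A weak base (a water (or ethanol) molecule from the solvent) removes a proton from a carbon adjacent to the cationic centre; the electrons of that C–H bond become the new π(C=C) bond, giving the alkene.
Total: 2 elementary steps.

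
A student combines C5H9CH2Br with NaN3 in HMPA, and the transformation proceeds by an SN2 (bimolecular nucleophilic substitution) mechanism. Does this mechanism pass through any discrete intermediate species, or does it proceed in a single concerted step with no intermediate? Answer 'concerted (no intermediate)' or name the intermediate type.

concerted (no intermediate)

Backside attack by N3⁻ on the carbon bearing the bromide: the new C–N bond forms as the C–Br bond breaks, with Walden inversion at carbon.
All bond changes occur in one transition state; no discrete intermediate is formed.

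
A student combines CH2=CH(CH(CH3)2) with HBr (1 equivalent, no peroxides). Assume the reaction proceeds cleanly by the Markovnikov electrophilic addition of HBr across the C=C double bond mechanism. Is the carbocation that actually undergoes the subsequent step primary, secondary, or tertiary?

tertiary

Step 1: Electrophilic addition begins with the π(C=C) electrons forming a bond to the proton of HBr. Following Markovnikov's rule, the resulting cation is secondary. The H–Br bond breaks heterolytically, releasing Br⁻.
Step 2: A hydride (H with its bonding pair) migrates from the adjacent isopropyl carbon to the cationic centre — a 1,2-hydride shift — upgrading the secondary cation to a tertiary one.
The cation rearranges from secondary to tertiary via a 1,2-hydride shift from the adjacent isopropyl carbon; the tertiary cation is what reacts next.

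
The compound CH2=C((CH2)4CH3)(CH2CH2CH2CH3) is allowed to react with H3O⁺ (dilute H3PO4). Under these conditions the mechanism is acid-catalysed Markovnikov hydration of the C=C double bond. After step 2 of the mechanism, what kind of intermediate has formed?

Step 1: The π electrons of the C=C bond attack a proton of H3O⁺; Markovnikov addition places the new C–H on the less-substituted alkene carbon, so the positive charge ends up on the more-substituted carbon — a tertiary carbocation. H2O is released.
Step 2: Water acts as the nucleophile: an oxygen lone pair bonds to the cationic carbon, giving an oxonium-ion intermediate.
After step 2 the species present is an oxonium ion.

oxonium ion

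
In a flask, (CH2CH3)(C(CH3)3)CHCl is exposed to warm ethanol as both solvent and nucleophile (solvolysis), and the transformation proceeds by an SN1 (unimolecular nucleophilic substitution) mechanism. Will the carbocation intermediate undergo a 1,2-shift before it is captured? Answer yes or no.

The first-formed carbocation is secondary.
The adjacent tert-butyl carbon has no hydrogen but bears methyl groups; migration of one methyl with its bonding pair (a 1,2-methyl shift) places the charge on a tertiary centre.
Tertiary is more stable than secondary, so the shift occurs.

yes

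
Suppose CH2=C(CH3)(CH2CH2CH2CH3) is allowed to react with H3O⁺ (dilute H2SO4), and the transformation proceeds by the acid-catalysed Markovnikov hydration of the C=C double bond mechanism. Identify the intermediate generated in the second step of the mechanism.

Step 1: Electrophilic addition begins with the π(C=C) electrons forming a bond to the proton of H3O⁺. Following Markovnikov's rule, the resulting cation is tertiary. H2O is released.
Step 2: Water acts as the nucleophile: an oxygen lone pair bonds to the cationic carbon, giving an oxonium-ion intermediate.
After step 2 the species present is an oxonium ion.

oxonium ion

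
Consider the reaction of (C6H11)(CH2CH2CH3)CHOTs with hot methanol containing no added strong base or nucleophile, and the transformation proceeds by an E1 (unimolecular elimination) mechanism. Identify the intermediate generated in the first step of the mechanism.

secondary carbocation

Step 1: Unassisted departure of TsO⁻ (taking the C–O bonding pair) generates a secondary carbocation.
After step 1 the species present is a secondary carbocation.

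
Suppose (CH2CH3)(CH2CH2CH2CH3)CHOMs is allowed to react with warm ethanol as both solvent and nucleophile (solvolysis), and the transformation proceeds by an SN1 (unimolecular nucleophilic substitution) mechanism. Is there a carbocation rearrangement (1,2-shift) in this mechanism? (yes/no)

no

The first-formed carbocation is secondary.
No single 1,2-shift to an adjacent carbon would produce a more-substituted cation than the one already present, so no rearrangement occurs.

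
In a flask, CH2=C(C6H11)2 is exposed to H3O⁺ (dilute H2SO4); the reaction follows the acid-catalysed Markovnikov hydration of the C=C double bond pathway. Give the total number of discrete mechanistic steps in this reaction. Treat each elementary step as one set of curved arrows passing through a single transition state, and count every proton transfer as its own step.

3

Step 1: Protonation of the alkene by H3O⁺: the π bond acts as the nucleophile and picks up H⁺, giving the more stable (Markovnikov) tertiary carbocation. H2O is released.
(No 1,2-shift: no single shift to an adjacent carbon would give a more stable cation.)
Step 2: Water acts as the nucleophile: an oxygen lone pair bonds to the cationic carbon, giving an oxonium-ion intermediate.
Step 3: H2O removes a proton from the oxonium oxygen, regenerating H3O⁺ and giving the neutral alcohol.
Total: 3 elementary steps.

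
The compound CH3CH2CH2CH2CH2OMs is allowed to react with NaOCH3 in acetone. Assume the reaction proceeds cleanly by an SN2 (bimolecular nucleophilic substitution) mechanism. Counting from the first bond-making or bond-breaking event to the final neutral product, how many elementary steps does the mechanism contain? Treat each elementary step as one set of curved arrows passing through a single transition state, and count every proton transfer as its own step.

Step 1: The methoxide nucleophile donates a lone pair from O to the α-carbon in a backside attack; simultaneously the C–O σ-bond breaks and both of its electrons leave with MsO⁻. One concerted step with inversion of configuration.
Total: 1 elementary step.

1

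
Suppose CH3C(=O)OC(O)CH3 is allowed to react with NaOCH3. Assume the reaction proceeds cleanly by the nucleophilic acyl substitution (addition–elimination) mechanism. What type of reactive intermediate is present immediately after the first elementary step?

tetrahedral intermediate

Step 1: CH3O⁻ adds to the carbonyl carbon; the C=O π electrons shift onto oxygen and a tetrahedral alkoxide intermediate forms.
After step 1 the species present is a tetrahedral intermediate.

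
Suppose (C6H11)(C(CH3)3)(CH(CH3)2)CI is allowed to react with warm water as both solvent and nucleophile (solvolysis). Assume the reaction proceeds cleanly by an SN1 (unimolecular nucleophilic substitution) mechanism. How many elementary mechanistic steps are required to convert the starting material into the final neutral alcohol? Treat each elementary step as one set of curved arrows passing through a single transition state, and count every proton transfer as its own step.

Step 1: Rate-determining heterolysis of the C–I bond gives I⁻ and a tertiary carbocation.
(No 1,2-shift: no single shift to an adjacent carbon would give a more stable cation.)
Step 2: Nucleophilic capture: the oxygen of H2O bonds to the cationic carbon, producing an oxonium-ion intermediate.
Step 3: A second solvent molecule removes the proton on oxygen, giving the neutral alcohol product.
Total: 3 elementary steps.

3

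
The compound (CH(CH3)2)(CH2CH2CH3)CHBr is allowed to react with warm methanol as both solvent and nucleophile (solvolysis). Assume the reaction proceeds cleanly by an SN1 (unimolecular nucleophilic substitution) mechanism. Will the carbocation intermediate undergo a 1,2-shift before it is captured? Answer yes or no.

The first-formed carbocation is secondary.
The adjacent isopropyl carbon already bears 2 other carbon substituents and has a hydrogen to migrate; after a 1,2-hydride shift from that carbon the positive charge sits on a tertiary centre.
Tertiary is more stable than secondary, so the shift occurs.

yes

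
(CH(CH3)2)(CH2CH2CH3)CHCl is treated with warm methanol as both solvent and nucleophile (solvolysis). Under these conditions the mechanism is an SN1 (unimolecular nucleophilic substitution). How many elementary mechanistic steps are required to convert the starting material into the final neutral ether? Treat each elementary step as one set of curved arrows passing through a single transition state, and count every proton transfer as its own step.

Step 1: Ionisation: the C–Cl σ-bond cleaves heterolytically; both bonding electrons depart with Cl⁻, leaving a secondary carbocation at the α-carbon.
Step 2: Carbocation rearrangement: a 1,2-hydride shift from the adjacent isopropyl carbon converts the initially-formed secondary cation into the more stable tertiary cation.
Step 3: Nucleophilic capture: the oxygen of CH3OH bonds to the cationic carbon, producing an oxonium-ion intermediate.
Step 4: Deprotonation of the oxonium oxygen by solvent methanol yields the neutral ether.
Total: 4 elementary steps.

4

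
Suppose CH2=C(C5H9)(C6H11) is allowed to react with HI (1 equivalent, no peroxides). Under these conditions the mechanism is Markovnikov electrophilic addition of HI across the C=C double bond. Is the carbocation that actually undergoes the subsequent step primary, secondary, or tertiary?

Step 1: The π electrons of the C=C bond attack a proton of HI; Markovnikov addition places the new C–H on the less-substituted alkene carbon, so the positive charge ends up on the more-substituted carbon — a tertiary carbocation. The H–I bond breaks heterolytically, releasing I⁻.
No single 1,2-shift to an adjacent carbon would give a more-substituted cation, so no rearrangement occurs.

tertiary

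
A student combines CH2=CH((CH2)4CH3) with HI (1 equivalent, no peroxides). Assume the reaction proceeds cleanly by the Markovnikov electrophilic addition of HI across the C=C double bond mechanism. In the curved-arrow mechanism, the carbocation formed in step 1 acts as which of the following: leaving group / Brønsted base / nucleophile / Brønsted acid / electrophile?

Step 2: I⁻ captures the cation: a lone pair on I⁻ fills the empty p orbital, producing the alkyl halide product.
The carbocation formed in step 1 accepts an electron pair into an empty or π* orbital — it is the electrophile.

electrophile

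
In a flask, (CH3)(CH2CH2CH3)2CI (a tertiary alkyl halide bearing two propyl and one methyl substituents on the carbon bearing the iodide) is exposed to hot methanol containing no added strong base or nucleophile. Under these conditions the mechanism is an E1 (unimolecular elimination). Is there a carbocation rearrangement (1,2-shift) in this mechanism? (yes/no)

The first-formed carbocation is tertiary.
No single 1,2-shift to an adjacent carbon would produce a more-substituted cation than the one already present, so no rearrangement occurs.

no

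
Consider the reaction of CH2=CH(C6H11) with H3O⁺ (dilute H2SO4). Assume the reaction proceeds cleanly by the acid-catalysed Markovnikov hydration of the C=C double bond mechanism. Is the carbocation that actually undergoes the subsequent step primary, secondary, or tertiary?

Step 1: Protonation of the alkene by H3O⁺: the π bond acts as the nucleophile and picks up H⁺, giving the more stable (Markovnikov) secondary carbocation. H2O is released.
Step 2: A hydride (H with its bonding pair) migrates from the adjacent cyclohexyl carbon to the cationic centre — a 1,2-hydride shift — upgrading the secondary cation to a tertiary one.
The cation rearranges from secondary to tertiary via a 1,2-hydride shift from the adjacent cyclohexyl carbon; the tertiary cation is what reacts next.

tertiary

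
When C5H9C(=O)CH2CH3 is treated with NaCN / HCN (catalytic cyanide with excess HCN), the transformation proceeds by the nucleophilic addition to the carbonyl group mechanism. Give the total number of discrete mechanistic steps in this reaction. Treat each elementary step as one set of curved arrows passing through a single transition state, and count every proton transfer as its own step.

2

Step 1: A lone pair / filled orbital on CN⁻ attacks the electrophilic carbonyl carbon; the π(C=O) electrons shift onto oxygen, producing a tetrahedral alkoxide intermediate.
Step 2: Proton transfer from HCN to the alkoxide furnishes a cyanohydrin (and releases another CN⁻ to continue the reaction).
Total: 2 elementary steps.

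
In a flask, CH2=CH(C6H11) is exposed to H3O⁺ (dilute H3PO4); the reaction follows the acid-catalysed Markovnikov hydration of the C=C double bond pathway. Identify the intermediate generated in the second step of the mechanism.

Step 1: Protonation of the alkene by H3O⁺: the π bond acts as the nucleophile and picks up H⁺, giving the more stable (Markovnikov) secondary carbocation. H2O is released.
Step 2: A 1,2-hydride shift from the adjacent cyclohexyl carbon moves the positive charge from the secondary centre to an adjacent carbon, generating a more stable tertiary carbocation.
After step 2 the species present is a tertiary carbocation.

tertiary carbocation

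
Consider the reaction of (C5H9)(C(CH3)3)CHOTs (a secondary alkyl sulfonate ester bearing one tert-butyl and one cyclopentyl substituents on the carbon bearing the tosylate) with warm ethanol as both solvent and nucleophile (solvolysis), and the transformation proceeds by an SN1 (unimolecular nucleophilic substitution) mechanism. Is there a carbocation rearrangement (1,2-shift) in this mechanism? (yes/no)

yes

The first-formed carbocation is secondary.
The adjacent cyclopentyl carbon already bears 2 other carbon substituents and has a hydrogen to migrate; after a 1,2-hydride shift from that carbon the positive charge sits on a tertiary centre.
Tertiary is more stable than secondary, so the shift occurs.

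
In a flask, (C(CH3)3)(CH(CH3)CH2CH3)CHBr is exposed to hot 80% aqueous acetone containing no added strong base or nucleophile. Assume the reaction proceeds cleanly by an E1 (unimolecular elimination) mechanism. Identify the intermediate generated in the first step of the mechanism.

secondary carbocation

Step 1: Unassisted departure of Br⁻ (taking the C–Br bonding pair) generates a secondary carbocation.
After step 1 the species present is a secondary carbocation.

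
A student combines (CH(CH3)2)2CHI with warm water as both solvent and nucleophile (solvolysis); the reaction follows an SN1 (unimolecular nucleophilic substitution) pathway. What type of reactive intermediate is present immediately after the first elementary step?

secondary carbocation

Step 1: The C–I bond breaks with both electrons going to the iodide; I⁻ leaves and a secondary carbocation remains.
After step 1 the species present is a secondary carbocation.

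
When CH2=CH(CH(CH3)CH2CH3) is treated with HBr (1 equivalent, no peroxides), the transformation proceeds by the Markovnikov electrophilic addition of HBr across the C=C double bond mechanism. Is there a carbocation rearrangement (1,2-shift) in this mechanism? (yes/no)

yes

The first-formed carbocation is secondary.
The adjacent sec-butyl carbon already bears 2 other carbon substituents and has a hydrogen to migrate; after a 1,2-hydride shift from that carbon the positive charge sits on a tertiary centre.
Tertiary is more stable than secondary, so the shift occurs.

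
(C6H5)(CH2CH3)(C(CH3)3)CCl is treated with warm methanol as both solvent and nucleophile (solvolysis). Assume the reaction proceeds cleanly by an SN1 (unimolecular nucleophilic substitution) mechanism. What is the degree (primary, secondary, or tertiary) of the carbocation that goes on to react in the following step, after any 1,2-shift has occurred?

tertiary

Step 1: Unassisted departure of Cl⁻ (taking the C–Cl bonding pair) generates a tertiary carbocation.
No single 1,2-shift to an adjacent carbon would give a more-substituted cation, so no rearrangement occurs.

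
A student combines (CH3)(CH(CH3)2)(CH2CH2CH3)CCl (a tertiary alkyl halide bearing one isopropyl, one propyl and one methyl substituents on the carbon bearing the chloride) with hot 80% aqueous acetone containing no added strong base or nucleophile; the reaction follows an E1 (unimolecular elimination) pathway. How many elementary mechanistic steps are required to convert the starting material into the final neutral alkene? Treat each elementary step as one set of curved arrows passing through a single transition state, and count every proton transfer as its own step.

2

Step 1: Ionisation: the C–Cl σ-bond cleaves heterolytically; both bonding electrons depart with Cl⁻, leaving a tertiary carbocation at the α-carbon.
(No 1,2-shift: no single shift to an adjacent carbon would give a more stable cation.)
Step 2: Loss of a β-proton to a water molecule of the solvent: the C–H bonding pair collapses toward the cationic carbon to form the C=C π bond, yielding the alkene.
Total: 2 elementary steps.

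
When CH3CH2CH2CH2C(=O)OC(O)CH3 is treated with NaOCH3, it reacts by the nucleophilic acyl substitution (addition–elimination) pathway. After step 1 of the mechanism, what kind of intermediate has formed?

tetrahedral intermediate

Step 1: CH3O⁻ adds to the carbonyl carbon; the C=O π electrons shift onto oxygen and a tetrahedral alkoxide intermediate forms.
After step 1 the species present is a tetrahedral intermediate.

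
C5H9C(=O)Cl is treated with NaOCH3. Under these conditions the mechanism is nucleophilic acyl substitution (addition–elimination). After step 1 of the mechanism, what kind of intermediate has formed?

Step 1: CH3O⁻ adds to the carbonyl carbon; the C=O π electrons shift onto oxygen and a tetrahedral alkoxide intermediate forms.
After step 1 the species present is a tetrahedral intermediate.

tetrahedral intermediate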